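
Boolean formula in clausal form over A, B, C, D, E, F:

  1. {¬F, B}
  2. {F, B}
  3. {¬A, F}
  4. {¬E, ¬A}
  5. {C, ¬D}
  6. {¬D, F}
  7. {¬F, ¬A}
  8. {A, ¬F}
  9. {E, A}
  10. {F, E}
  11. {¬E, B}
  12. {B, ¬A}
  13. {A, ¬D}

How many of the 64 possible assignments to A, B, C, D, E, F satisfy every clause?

Satisfying assignments:
  A=F B=T C=F D=F E=T F=F
  A=F B=T C=T D=F E=T F=F
That's 2 in total.

2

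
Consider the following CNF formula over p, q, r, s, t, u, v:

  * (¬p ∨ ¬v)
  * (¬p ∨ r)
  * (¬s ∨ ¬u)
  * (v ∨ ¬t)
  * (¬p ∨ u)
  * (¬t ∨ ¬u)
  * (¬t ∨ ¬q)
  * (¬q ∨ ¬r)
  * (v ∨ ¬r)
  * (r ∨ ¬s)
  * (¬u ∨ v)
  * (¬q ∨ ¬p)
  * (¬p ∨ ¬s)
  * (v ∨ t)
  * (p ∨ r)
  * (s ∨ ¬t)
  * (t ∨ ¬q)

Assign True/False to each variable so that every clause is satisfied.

p=F, q=F, r=T, s=F, t=F, u=T, v=T

Check each clause:
  1. (¬v ∨ ¬p) — ¬p is true.
  2. (r ∨ ¬p) — r is true.
  3. (¬s ∨ ¬u) — ¬s is true.
  4. (¬t ∨ v) — ¬t is true.
  5. (¬p ∨ u) — u is true.
  6. (¬t ∨ ¬u) — ¬t is true.
  7. (¬t ∨ ¬q) — ¬t is true.
  8. (¬r ∨ ¬q) — ¬q is true.
  9. (v ∨ ¬r) — v is true.
  10. (¬s ∨ r) — r is true.
  11. (¬u ∨ v) — v is true.
  12. (¬q ∨ ¬p) — ¬p is true.
  13. (¬p ∨ ¬s) — ¬s is true.
  14. (v ∨ t) — v is true.
  15. (p ∨ r) — r is true.
  16. (s ∨ ¬t) — ¬t is true.
  17. (¬q ∨ t) — ¬q is true.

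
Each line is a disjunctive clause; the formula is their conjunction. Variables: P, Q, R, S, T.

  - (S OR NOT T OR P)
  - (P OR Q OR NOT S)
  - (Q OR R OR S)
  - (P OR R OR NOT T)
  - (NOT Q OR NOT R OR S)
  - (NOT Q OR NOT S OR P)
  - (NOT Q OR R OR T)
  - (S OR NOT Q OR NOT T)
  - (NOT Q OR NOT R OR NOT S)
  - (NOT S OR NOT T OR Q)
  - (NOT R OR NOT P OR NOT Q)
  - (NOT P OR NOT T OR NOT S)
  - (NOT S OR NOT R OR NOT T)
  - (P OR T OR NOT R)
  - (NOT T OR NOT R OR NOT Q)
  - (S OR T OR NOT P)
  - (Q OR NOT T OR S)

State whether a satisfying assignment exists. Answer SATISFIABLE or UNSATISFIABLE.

Branch on P: take P = True.
Branch on Q: take Q = False.
For the remaining variables, R = True, S = True, T = False works.
So P=T, Q=F, R=T, S=T, T=F is a satisfying assignment.

SATISFIABLE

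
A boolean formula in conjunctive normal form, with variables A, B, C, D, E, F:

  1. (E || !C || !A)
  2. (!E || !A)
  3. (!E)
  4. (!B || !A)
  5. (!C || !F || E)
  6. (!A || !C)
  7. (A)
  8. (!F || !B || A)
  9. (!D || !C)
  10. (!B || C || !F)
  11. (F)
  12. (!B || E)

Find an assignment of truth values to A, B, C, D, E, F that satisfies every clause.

A=True, B=False, C=False, D=False, E=False, F=True

(!E) is a unit clause, so E = False.
(A) is a unit clause, so A = True.
(!C) is a unit clause, so C = False.
Unit propagation: (!B) forces B = False.
(F) is a unit clause, so F = True.
D is now unconstrained; take D = False.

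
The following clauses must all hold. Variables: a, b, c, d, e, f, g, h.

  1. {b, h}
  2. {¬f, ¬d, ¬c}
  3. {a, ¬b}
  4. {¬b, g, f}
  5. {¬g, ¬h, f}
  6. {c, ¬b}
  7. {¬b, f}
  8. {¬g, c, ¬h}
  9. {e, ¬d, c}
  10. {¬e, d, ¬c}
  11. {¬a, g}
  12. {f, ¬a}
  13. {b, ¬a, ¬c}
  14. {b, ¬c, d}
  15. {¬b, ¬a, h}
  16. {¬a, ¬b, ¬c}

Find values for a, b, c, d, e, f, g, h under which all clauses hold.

a=F, b=F, c=F, d=F, e=T, f=T, g=F, h=T

Check each clause:
  1. {h, b} — h is true.
  2. {¬d, ¬c, ¬f} — ¬d is true.
  3. {a, ¬b} — ¬b is true.
  4. {¬b, f, g} — ¬b is true.
  5. {¬h, ¬g, f} — ¬g is true.
  6. {¬b, c} — ¬b is true.
  7. {¬b, f} — ¬b is true.
  8. {c, ¬h, ¬g} — ¬g is true.
  9. {¬d, e, c} — ¬d is true.
  10. {¬e, ¬c, d} — ¬c is true.
  11. {g, ¬a} — ¬a is true.
  12. {¬a, f} — f is true.
  13. {¬a, b, ¬c} — ¬c is true.
  14. {b, d, ¬c} — ¬c is true.
  15. {¬b, ¬a, h} — h is true.
  16. {¬c, ¬b, ¬a} — ¬c is true.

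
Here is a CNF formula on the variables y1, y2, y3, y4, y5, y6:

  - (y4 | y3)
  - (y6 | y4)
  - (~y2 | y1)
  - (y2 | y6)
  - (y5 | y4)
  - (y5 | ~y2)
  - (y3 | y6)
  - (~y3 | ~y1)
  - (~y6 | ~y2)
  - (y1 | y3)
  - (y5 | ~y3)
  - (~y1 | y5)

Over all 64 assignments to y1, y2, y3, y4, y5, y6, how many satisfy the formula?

3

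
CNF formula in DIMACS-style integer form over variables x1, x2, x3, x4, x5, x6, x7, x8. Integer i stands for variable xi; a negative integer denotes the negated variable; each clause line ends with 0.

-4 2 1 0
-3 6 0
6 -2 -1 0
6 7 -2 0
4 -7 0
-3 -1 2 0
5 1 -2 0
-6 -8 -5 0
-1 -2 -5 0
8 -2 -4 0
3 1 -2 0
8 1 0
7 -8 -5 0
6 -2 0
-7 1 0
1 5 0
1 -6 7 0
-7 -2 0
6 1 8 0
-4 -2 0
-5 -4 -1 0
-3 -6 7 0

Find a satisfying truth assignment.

Set x1 = True and propagate.
Set x2 = False and propagate.
  then x3 is forced to False.
The remaining clauses are satisfied by x4 = False, x5 = False, x6 = False, x7 = False, x8 = True.
Every clause has at least one true literal under this assignment.
Check each clause:
  1. {¬x4, x1, x2} — x1 is true.
  2. {¬x3, x6} — ¬x3 is true.
  3. {¬x1, ¬x2, x6} — ¬x2 is true.
  4. {¬x2, x6, x7} — ¬x2 is true.
  5. {¬x7, x4} — ¬x7 is true.
  6. {¬x1, ¬x3, x2} — ¬x3 is true.
  7. {¬x2, x5, x1} — x1 is true.
  8. {¬x6, ¬x8, ¬x5} — ¬x6 is true.
  9. {¬x5, ¬x2, ¬x1} — ¬x5 is true.
  10. {x8, ¬x2, ¬x4} — x8 is true.
  11. {x1, ¬x2, x3} — x1 is true.
  12. {x1, x8} — x8 is true.
  13. {x7, ¬x8, ¬x5} — ¬x5 is true.
  14. {x6, ¬x2} — ¬x2 is true.
  15. {x1, ¬x7} — ¬x7 is true.
  16. {x1, x5} — x1 is true.
  17. {¬x6, x7, x1} — x1 is true.
  18. {¬x7, ¬x2} — ¬x7 is true.
  19. {x8, x6, x1} — x8 is true.
  20. {¬x2, ¬x4} — ¬x4 is true.
  21. {¬x4, ¬x5, ¬x1} — ¬x5 is true.
  22. {¬x6, x7, ¬x3} — ¬x6 is true.

x1=True, x2=False, x3=False, x4=False, x5=False, x6=False, x7=False, x8=True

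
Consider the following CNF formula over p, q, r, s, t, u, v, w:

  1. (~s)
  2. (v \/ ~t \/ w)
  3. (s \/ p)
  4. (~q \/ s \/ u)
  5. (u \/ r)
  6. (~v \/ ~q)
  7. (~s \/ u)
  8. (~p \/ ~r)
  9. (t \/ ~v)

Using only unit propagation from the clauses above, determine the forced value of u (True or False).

True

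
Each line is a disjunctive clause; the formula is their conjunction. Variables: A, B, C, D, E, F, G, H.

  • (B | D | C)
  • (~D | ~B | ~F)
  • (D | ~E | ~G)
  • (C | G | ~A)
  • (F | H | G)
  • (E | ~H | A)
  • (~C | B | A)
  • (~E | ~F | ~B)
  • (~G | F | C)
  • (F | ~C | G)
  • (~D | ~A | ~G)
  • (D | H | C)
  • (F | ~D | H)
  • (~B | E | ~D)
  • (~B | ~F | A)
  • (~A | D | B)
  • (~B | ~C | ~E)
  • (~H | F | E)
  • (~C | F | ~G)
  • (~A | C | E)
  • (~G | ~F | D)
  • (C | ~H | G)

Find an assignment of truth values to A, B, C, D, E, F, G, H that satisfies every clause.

Branch on A: take A = True.
Try B = False.
  then D is forced to True.
  then G is forced to False.
  then C is forced to True.
  then F is forced to True.
E, H are now unconstrained; take E = True, H = False.

A=True, B=False, C=True, D=True, E=True, F=True, G=False, H=False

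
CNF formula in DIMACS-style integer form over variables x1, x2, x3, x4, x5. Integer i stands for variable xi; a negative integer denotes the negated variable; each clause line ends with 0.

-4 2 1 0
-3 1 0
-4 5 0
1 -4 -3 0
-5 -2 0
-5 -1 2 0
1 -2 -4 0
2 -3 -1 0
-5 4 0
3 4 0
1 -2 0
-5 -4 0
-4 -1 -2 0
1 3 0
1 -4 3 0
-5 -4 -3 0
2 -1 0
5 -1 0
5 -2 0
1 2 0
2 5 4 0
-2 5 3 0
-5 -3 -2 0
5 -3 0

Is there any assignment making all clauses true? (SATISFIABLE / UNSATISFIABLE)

x1 = True:
  propagation gives x2=True, x5=False; an empty clause results — contradiction.
x1 = False:
  propagation gives x3=False; an empty clause results — contradiction.
Every branch closes, so no satisfying assignment exists.

UNSATISFIABLE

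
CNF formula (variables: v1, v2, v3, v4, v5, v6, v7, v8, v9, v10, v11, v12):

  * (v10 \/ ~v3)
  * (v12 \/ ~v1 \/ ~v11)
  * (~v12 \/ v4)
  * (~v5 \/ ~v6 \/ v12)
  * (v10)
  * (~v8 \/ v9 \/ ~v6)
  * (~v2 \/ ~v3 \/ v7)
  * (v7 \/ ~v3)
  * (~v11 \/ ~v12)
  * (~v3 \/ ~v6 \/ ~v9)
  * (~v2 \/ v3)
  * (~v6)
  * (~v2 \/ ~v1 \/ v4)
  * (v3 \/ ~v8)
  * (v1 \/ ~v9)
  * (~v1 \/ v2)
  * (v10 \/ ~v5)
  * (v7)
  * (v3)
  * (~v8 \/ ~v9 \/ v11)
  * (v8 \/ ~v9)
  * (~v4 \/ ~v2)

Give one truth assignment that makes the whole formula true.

v1=F, v2=F, v3=T, v4=T, v5=T, v6=F, v7=T, v8=F, v9=F, v10=T, v11=F, v12=T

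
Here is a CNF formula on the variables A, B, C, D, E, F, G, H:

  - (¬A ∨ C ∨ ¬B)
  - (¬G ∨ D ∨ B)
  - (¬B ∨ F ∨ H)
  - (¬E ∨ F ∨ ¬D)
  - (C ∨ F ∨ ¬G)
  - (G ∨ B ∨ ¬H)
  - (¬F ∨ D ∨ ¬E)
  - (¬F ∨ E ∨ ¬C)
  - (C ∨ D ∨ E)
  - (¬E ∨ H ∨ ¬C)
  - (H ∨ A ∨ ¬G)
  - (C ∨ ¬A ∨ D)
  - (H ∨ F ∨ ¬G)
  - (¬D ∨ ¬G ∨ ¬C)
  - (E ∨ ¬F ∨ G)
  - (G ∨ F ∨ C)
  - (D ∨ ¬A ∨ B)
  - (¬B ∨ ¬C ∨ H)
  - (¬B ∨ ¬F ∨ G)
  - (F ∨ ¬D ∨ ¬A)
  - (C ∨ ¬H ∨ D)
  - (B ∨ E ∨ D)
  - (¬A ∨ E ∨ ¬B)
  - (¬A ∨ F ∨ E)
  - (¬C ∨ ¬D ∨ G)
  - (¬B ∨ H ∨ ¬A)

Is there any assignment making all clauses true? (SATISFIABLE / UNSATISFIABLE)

SATISFIABLE

Try A = False.
Try B = True.
Try C = False.
The remaining clauses are satisfied by D = True, E = True, F = True, G = True, H = True.
So A=False, B=True, C=False, D=True, E=True, F=True, G=True, H=True is a satisfying assignment.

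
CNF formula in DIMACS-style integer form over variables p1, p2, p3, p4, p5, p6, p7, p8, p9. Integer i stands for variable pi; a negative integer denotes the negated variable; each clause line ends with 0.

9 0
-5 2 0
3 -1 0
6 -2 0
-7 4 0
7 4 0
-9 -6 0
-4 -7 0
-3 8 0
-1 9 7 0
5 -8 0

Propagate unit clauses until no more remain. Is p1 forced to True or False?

Unit clause (p9) sets p9 = True.
(NOT p9 OR NOT p6) with p9 = True leaves only NOT p6, so p6 = False.
(NOT p2 OR p6): since p6 = False, the clause reduces to (NOT p2). p2 = False.
In (p2 OR NOT p5), p2 is now false; NOT p5 must hold, so p5 = False.
In (p5 OR NOT p8), p5 is now false; NOT p8 must hold, so p8 = False.
From (p8 OR NOT p3) and p8 = False: p3 = False.
From (p3 OR NOT p1) and p3 = False: p1 = False.

False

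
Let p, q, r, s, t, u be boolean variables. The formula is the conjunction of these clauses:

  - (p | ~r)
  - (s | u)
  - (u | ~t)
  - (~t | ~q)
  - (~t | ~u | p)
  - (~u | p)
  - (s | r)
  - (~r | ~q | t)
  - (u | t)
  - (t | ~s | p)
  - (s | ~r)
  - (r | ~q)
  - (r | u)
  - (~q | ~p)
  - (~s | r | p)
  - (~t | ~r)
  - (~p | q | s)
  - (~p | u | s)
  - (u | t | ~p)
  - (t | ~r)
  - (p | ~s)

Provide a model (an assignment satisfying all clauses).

p = True, q = False, r = False, s = True, t = False, u = True

Check each clause:
  1. (~r | p) — p is true.
  2. (u | s) — s is true.
  3. (~t | u) — ~t is true.
  4. (~q | ~t) — ~t is true.
  5. (~t | p | ~u) — p is true.
  6. (~u | p) — p is true.
  7. (s | r) — s is true.
  8. (~q | ~r | t) — ~r is true.
  9. (t | u) — u is true.
  10. (~s | p | t) — p is true.
  11. (s | ~r) — s is true.
  12. (r | ~q) — ~q is true.
  13. (r | u) — u is true.
  14. (~q | ~p) — ~q is true.
  15. (r | ~s | p) — p is true.
  16. (~t | ~r) — ~t is true.
  17. (s | ~p | q) — s is true.
  18. (~p | s | u) — s is true.
  19. (~p | t | u) — u is true.
  20. (~r | t) — ~r is true.
  21. (~s | p) — p is true.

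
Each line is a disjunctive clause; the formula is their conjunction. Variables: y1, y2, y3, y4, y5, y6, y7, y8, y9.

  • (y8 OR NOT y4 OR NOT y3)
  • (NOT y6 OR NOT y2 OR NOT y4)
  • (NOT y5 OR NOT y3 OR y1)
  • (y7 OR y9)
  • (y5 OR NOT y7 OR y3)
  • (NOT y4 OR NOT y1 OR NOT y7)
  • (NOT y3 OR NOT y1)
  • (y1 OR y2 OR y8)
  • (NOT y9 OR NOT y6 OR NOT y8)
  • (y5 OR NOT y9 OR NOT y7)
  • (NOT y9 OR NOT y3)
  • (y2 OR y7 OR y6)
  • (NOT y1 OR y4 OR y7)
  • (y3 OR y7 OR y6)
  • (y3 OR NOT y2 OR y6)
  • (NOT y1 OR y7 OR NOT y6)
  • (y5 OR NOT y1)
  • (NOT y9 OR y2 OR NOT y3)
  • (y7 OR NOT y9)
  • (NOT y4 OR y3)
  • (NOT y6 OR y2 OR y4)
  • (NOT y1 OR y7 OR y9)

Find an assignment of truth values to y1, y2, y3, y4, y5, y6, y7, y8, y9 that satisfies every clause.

Set y1 = False and propagate.
Try y2 = False.
  then y8 is forced to True.
Set y3 = True and propagate.
  then y5 is forced to False.
  then y9 is forced to False.
  then y7 is forced to True.
For the remaining variables, y4 = False, y6 = False works.

y1=False  y2=False  y3=True  y4=False  y5=False  y6=False  y7=True  y8=True  y9=False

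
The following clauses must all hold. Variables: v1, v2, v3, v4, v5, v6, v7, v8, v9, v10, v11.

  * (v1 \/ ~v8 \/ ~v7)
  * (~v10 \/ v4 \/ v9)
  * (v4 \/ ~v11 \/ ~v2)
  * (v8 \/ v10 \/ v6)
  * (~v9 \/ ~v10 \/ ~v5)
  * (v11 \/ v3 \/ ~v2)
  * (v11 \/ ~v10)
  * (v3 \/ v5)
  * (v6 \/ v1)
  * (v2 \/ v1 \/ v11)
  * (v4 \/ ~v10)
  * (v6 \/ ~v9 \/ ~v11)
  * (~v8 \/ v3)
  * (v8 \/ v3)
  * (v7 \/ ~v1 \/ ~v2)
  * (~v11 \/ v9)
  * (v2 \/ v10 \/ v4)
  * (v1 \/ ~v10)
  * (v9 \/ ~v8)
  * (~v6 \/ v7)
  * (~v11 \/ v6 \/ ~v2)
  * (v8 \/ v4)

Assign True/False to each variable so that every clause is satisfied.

v1 = 1, v2 = 1, v3 = 1, v4 = 1, v5 = 1, v6 = 1, v7 = 1, v8 = 0, v9 = 1, v10 = 0, v11 = 1

Check each clause:
  1. (~v7 \/ v1 \/ ~v8) — ~v8 is true.
  2. (v9 \/ v4 \/ ~v10) — v9 is true.
  3. (~v11 \/ ~v2 \/ v4) — v4 is true.
  4. (v6 \/ v10 \/ v8) — v6 is true.
  5. (~v9 \/ ~v5 \/ ~v10) — ~v10 is true.
  6. (~v2 \/ v3 \/ v11) — v11 is true.
  7. (~v10 \/ v11) — v11 is true.
  8. (v3 \/ v5) — v3 is true.
  9. (v6 \/ v1) — v1 is true.
  10. (v2 \/ v1 \/ v11) — v1 is true.
  11. (v4 \/ ~v10) — v4 is true.
  12. (v6 \/ ~v9 \/ ~v11) — v6 is true.
  13. (~v8 \/ v3) — ~v8 is true.
  14. (v8 \/ v3) — v3 is true.
  15. (~v1 \/ ~v2 \/ v7) — v7 is true.
  16. (~v11 \/ v9) — v9 is true.
  17. (v2 \/ v10 \/ v4) — v2 is true.
  18. (v1 \/ ~v10) — v1 is true.
  19. (v9 \/ ~v8) — ~v8 is true.
  20. (v7 \/ ~v6) — v7 is true.
  21. (~v2 \/ ~v11 \/ v6) — v6 is true.
  22. (v8 \/ v4) — v4 is true.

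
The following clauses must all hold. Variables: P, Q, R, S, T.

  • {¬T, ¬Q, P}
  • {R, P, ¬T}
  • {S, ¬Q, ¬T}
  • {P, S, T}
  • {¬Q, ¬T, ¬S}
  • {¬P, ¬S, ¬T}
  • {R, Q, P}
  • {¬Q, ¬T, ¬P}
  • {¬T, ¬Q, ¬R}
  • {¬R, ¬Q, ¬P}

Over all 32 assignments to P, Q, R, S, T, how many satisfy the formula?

Split on T, then P.
  T=1, P=1: remaining (Q,R,S) ∈ {(0,0,0); (0,1,0)} — 2.
  T=1, P=0: remaining (Q,R,S) ∈ {(0,1,0); (0,1,1)} — 2.
  T=0, P=1: S free; 3 ways for (Q,R) × 2^1 = 6.
  T=0, P=0: remaining (Q,R,S) ∈ {(0,1,1); (1,0,1); (1,1,1)} — 3.
Total: 2 + 2 + 6 + 3 = 13.

13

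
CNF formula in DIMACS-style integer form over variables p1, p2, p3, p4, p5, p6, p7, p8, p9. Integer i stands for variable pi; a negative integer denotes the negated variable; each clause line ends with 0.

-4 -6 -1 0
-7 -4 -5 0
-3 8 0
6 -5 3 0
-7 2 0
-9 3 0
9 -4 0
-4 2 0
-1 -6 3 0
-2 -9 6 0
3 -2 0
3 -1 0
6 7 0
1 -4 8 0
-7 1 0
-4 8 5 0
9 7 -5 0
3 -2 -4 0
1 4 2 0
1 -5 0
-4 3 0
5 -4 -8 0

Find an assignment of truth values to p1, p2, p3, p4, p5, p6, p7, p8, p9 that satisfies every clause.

Branch on p1: take p1 = True.
  then p3 is forced to True.
  then p8 is forced to True.
Try p2 = True.
For the remaining variables, p4 = False, p5 = False, p6 = True, p7 = True, p9 = False works.
Every clause has at least one true literal under this assignment.

p1 = True, p2 = True, p3 = True, p4 = False, p5 = False, p6 = True, p7 = True, p8 = True, p9 = False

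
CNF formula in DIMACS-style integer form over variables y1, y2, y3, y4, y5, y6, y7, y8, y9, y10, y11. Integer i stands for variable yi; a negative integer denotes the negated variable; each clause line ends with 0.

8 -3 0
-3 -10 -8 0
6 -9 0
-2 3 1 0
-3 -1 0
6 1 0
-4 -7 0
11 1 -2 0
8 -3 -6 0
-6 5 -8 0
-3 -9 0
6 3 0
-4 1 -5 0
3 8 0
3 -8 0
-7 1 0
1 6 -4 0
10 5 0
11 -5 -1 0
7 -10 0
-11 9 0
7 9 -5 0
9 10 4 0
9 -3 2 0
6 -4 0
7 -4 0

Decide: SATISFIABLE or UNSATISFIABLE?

UNSATISFIABLE

y3 = True:
  propagation gives y8=True, y10=False, y1=False, y6=True; an empty clause results — contradiction.
y3 = False:
  propagation gives y6=True, y8=True; an empty clause results — contradiction.
Every branch closes, so no satisfying assignment exists.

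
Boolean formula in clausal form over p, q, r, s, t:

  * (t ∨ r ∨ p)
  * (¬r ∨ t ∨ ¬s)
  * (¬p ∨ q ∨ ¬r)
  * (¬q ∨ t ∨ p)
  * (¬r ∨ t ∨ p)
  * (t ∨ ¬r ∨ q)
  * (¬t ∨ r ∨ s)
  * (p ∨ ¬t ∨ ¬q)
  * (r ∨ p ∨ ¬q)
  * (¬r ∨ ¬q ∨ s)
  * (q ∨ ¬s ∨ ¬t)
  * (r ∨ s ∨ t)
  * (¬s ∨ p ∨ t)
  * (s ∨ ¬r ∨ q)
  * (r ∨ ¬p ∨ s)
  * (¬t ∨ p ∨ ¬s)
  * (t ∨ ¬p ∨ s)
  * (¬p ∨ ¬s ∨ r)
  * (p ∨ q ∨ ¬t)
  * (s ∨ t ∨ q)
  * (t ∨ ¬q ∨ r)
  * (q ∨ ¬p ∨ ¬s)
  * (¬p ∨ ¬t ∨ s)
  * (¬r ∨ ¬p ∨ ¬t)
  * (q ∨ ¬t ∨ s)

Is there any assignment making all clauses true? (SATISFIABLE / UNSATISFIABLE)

t = True:
  p = True:
    propagation gives s=True, q=True, r=True; an empty clause results — contradiction.
  p = False:
    propagation gives q=False; an empty clause results — contradiction.
t = False:
  r = True:
    propagation gives s=False, p=True; an empty clause results — contradiction.
  r = False:
    propagation gives p=True, s=True; an empty clause results — contradiction.
Every branch closes, so no satisfying assignment exists.

UNSATISFIABLE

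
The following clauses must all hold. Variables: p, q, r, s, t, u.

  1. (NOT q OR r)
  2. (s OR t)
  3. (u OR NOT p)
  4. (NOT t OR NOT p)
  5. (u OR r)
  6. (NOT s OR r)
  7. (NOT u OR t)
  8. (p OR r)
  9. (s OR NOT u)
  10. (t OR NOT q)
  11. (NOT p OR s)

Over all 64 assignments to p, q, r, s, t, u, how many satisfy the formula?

Satisfying assignments:
  p=0 q=0 r=1 s=0 t=1 u=0
  p=0 q=0 r=1 s=1 t=0 u=0
  p=0 q=0 r=1 s=1 t=1 u=0
  p=0 q=0 r=1 s=1 t=1 u=1
  p=0 q=1 r=1 s=0 t=1 u=0
  p=0 q=1 r=1 s=1 t=1 u=0
  p=0 q=1 r=1 s=1 t=1 u=1
Count: 7.

7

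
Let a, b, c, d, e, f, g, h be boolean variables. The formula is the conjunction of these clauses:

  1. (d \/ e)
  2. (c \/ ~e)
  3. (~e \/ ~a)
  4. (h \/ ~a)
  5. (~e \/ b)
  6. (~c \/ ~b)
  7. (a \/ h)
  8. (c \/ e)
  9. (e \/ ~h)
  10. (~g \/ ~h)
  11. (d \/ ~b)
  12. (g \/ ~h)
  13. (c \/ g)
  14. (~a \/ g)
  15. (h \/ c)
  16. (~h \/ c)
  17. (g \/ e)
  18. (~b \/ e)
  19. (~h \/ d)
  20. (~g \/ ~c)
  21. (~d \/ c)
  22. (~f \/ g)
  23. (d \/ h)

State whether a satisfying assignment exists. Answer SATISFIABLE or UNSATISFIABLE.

h = True:
  propagation gives e=True, c=True, a=False, b=True; an empty clause results — contradiction.
h = False:
  propagation gives a=False; an empty clause results — contradiction.
Every branch closes, so no satisfying assignment exists.

UNSATISFIABLE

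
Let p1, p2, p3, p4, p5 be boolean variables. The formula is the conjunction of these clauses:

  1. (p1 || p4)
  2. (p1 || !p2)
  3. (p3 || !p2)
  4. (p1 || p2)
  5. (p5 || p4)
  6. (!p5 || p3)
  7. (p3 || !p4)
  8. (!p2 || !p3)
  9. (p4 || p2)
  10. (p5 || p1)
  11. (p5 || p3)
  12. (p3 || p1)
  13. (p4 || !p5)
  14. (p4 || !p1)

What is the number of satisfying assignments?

2

The models are:
  p1=1 p2=0 p3=1 p4=1 p5=0
  p1=1 p2=0 p3=1 p4=1 p5=1
That's 2 in total.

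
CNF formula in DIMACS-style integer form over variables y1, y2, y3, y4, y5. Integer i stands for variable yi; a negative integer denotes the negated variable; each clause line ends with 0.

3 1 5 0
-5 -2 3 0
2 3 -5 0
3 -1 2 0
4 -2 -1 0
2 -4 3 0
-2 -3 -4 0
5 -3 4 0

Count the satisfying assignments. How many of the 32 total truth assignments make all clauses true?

8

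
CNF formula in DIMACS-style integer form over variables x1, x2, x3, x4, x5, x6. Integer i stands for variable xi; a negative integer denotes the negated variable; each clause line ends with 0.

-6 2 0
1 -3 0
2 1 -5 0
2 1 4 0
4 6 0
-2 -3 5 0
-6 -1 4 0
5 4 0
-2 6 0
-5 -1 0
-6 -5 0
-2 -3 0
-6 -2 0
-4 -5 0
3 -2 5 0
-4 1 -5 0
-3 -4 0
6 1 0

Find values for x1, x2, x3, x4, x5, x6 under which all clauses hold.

Try x1 = True.
  then x5 is forced to False.
  then x4 is forced to True.
  then x3 is forced to False.
  then x2 is forced to False.
  then x6 is forced to False.
Every clause has at least one true literal under this assignment.

x1 = T, x2 = F, x3 = F, x4 = T, x5 = F, x6 = F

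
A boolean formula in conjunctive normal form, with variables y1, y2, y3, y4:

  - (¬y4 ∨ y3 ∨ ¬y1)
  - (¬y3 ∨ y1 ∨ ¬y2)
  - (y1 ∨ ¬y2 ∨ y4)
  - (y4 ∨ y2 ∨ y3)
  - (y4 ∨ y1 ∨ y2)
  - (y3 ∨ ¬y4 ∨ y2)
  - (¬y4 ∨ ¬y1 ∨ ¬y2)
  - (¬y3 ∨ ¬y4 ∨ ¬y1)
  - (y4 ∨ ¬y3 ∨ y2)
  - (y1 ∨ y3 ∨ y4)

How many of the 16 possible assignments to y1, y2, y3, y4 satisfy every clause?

4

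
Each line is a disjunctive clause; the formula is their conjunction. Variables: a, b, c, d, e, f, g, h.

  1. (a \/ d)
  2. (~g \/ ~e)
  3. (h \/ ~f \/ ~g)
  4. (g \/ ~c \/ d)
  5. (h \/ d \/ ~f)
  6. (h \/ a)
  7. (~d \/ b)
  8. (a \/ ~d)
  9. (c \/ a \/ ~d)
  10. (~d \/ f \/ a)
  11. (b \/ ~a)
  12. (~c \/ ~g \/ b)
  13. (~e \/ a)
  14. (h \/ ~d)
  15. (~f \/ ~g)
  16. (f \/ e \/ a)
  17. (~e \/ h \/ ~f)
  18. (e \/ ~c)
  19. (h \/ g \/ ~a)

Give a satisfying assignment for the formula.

a=T, b=T, c=F, d=T, e=F, f=F, g=F, h=T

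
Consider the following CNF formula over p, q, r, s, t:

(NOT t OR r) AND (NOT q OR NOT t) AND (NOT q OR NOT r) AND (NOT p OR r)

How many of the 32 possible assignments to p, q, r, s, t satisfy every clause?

12

Split on r, then q.
  r=1, q=1: a clause becomes empty — 0.
  r=1, q=0: p, s, t free → 2^3 = 8.
  r=0, q=1: remaining (p,s,t) ∈ {(0,0,0); (0,1,0)} — 2.
  r=0, q=0: remaining (p,s,t) ∈ {(0,0,0); (0,1,0)} — 2.
Total: 0 + 8 + 2 + 2 = 12.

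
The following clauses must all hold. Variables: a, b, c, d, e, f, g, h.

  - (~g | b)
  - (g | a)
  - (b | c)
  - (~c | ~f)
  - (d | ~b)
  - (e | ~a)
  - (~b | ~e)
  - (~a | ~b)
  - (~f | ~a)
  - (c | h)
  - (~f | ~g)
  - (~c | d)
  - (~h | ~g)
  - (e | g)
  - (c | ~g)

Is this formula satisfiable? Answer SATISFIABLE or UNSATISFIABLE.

SATISFIABLE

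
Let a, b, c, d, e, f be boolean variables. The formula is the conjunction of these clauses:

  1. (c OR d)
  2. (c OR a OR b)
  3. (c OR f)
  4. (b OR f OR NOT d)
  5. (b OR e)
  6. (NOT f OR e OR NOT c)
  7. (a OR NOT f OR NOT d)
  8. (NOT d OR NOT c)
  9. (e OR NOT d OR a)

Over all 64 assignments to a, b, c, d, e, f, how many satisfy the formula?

Split on c, then d.
  c=T, d=T: a clause becomes empty — 0.
  c=T, d=F: a free; 5 ways for (b,e,f) × 2^1 = 10.
  c=F, d=T: remaining (a,b,e,f) ∈ {(T,F,T,T); (T,T,F,T); (T,T,T,T)} — 3.
  c=F, d=F: a clause becomes empty — 0.
Total: 0 + 10 + 3 + 0 = 13.

13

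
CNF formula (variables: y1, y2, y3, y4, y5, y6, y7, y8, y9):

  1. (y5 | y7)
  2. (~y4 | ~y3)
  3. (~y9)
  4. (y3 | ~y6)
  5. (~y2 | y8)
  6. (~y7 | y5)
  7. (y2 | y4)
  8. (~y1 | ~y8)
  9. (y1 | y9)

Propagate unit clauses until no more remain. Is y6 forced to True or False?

False

Unit clause (~y9) sets y9 = False.
(y9 | y1) with y9 = False leaves only y1, so y1 = True.
(~y1 | ~y8): since y1 = True, the clause reduces to (~y8). y8 = False.
In (~y2 | y8), y8 is now false; ~y2 must hold, so y2 = False.
In (y4 | y2), y2 is now false; y4 must hold, so y4 = True.
(~y4 | ~y3): since y4 = True, the clause reduces to (~y3). y3 = False.
In (~y6 | y3), y3 is now false; ~y6 must hold, so y6 = False.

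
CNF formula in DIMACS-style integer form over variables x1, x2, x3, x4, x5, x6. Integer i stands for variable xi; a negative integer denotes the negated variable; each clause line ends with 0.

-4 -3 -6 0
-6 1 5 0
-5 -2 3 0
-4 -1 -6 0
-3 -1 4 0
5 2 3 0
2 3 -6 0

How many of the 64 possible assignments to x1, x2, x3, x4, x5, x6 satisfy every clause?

Split on x3, then x6.
  x3=T, x6=T: remaining (x1,x2,x4,x5) ∈ {(F,F,F,T); (F,T,F,T)} — 2.
  x3=T, x6=F: x2, x5 free; 3 ways for (x1,x4) × 2^2 = 12.
  x3=F, x6=T: remaining (x1,x2,x4,x5) ∈ {(T,T,F,F)} — 1.
  x3=F, x6=F: x1, x4 free; 2 ways for (x2,x5) × 2^2 = 8.
Total: 2 + 12 + 1 + 8 = 23.

23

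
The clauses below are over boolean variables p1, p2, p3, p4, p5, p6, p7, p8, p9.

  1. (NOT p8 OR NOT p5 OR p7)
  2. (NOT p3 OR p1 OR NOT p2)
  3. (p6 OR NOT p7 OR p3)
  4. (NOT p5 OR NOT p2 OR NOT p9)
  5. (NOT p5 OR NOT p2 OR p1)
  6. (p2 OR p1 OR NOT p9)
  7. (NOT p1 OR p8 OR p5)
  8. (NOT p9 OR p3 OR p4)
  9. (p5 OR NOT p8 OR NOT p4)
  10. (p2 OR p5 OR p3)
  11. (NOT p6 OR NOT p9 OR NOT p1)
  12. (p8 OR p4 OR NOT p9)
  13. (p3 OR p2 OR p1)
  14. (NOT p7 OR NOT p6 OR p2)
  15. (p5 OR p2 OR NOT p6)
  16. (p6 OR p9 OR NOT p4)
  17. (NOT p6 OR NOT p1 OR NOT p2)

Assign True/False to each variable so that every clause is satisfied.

p1=True, p2=False, p3=True, p4=False, p5=True, p6=True, p7=False, p8=False, p9=False

Check each clause:
  1. (NOT p8 OR NOT p5 OR p7) — NOT p8 is true.
  2. (NOT p2 OR NOT p3 OR p1) — p1 is true.
  3. (p6 OR p3 OR NOT p7) — NOT p7 is true.
  4. (NOT p5 OR NOT p2 OR NOT p9) — NOT p2 is true.
  5. (NOT p5 OR p1 OR NOT p2) — p1 is true.
  6. (p1 OR NOT p9 OR p2) — p1 is true.
  7. (p8 OR NOT p1 OR p5) — p5 is true.
  8. (p4 OR NOT p9 OR p3) — p3 is true.
  9. (NOT p4 OR p5 OR NOT p8) — NOT p8 is true.
  10. (p5 OR p3 OR p2) — p3 is true.
  11. (NOT p1 OR NOT p6 OR NOT p9) — NOT p9 is true.
  12. (p8 OR p4 OR NOT p9) — NOT p9 is true.
  13. (p1 OR p2 OR p3) — p1 is true.
  14. (NOT p6 OR p2 OR NOT p7) — NOT p7 is true.
  15. (NOT p6 OR p2 OR p5) — p5 is true.
  16. (p9 OR p6 OR NOT p4) — NOT p4 is true.
  17. (NOT p6 OR NOT p2 OR NOT p1) — NOT p2 is true.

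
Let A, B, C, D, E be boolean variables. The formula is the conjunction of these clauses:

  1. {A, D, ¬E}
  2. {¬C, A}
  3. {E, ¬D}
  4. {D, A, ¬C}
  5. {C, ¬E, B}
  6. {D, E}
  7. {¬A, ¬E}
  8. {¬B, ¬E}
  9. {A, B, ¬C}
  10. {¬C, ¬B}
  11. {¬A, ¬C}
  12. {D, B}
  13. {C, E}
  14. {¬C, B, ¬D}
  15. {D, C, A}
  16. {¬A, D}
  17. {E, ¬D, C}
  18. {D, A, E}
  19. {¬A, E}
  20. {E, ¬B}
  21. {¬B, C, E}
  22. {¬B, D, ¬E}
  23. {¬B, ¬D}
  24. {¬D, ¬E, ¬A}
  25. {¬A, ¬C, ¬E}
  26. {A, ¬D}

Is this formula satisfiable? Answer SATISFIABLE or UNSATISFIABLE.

E = True:
  propagation gives A=False, D=True; an empty clause results — contradiction.
E = False:
  propagation gives D=False; an empty clause results — contradiction.
Every branch closes, so no satisfying assignment exists.

UNSATISFIABLE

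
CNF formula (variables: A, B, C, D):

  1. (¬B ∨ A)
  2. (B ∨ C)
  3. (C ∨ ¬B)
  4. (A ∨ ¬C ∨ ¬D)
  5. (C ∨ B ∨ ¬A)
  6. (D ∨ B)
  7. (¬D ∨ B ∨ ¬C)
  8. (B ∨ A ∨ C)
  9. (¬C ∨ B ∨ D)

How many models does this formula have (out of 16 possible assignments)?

The models are:
  A=T B=T C=T D=F
  A=T B=T C=T D=T
That's 2 in total.

2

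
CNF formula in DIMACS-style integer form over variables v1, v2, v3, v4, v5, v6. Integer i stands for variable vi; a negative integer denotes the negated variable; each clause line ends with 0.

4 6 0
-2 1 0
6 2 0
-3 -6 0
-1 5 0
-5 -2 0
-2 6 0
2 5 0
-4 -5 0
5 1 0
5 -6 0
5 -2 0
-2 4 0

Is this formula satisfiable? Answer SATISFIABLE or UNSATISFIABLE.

Pure literal: v3 appears only negated; assign v3 = False.
Set v1 = True and propagate.
  then v5 is forced to True.
  then v2 is forced to False.
  then v6 is forced to True.
  then v4 is forced to False.
So v1 = T, v2 = F, v3 = F, v4 = F, v5 = T, v6 = T is a satisfying assignment.

SATISFIABLE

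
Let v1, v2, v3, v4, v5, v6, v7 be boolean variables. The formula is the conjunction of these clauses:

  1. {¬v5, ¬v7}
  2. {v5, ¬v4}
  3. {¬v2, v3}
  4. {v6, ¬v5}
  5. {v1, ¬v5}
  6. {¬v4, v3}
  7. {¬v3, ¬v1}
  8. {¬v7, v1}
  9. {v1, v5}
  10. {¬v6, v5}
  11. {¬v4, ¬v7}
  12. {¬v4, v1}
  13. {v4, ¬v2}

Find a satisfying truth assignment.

v1=T, v2=F, v3=F, v4=F, v5=F, v6=F, v7=T

Pure literal: v2 appears only negated; assign v2 = False.
Try v1 = True.
  then v3 is forced to False.
  then v4 is forced to False.
For the remaining variables, v5 = False, v6 = False, v7 = True works.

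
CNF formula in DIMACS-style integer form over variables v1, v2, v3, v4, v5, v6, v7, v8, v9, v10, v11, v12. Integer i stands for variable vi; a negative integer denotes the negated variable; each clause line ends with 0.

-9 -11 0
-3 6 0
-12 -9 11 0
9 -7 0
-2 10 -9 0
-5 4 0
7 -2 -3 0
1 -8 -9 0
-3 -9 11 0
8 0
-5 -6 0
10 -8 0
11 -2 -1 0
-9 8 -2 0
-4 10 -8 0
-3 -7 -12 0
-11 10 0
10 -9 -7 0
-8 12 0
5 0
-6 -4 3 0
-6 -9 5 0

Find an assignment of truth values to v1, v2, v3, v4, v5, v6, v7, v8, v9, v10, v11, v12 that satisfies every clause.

v1 = T, v2 = F, v3 = F, v4 = T, v5 = T, v6 = F, v7 = F, v8 = T, v9 = F, v10 = T, v11 = T, v12 = T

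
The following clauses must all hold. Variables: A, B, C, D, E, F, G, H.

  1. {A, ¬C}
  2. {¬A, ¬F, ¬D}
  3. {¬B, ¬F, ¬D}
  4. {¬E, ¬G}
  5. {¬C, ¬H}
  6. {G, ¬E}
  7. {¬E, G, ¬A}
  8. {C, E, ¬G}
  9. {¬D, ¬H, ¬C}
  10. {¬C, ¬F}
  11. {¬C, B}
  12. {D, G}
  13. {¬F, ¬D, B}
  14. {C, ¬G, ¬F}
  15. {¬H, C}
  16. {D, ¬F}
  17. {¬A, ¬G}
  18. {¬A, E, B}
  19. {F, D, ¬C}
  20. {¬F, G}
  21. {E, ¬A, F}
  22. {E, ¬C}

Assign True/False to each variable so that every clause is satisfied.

A=False, B=True, C=False, D=True, E=False, F=False, G=False, H=False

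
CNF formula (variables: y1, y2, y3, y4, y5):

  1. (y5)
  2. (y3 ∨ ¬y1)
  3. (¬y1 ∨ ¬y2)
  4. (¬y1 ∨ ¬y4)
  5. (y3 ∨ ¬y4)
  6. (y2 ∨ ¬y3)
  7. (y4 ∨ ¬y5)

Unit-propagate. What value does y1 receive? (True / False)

False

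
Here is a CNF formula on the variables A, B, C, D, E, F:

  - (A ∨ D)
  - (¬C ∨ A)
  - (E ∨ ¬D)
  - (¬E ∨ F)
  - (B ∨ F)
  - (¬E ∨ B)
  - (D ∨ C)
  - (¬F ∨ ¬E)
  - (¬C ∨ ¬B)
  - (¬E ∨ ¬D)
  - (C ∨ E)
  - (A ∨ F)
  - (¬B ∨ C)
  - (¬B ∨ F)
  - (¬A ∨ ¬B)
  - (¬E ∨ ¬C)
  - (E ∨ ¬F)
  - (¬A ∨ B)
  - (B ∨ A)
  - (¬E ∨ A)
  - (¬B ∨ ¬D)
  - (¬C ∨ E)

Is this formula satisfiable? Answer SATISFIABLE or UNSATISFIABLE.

UNSATISFIABLE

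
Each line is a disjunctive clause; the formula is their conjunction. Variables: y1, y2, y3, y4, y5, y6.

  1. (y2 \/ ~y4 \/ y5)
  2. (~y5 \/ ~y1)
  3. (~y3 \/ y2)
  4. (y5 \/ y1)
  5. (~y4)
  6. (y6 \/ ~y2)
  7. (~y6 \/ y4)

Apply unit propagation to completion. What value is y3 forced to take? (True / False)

False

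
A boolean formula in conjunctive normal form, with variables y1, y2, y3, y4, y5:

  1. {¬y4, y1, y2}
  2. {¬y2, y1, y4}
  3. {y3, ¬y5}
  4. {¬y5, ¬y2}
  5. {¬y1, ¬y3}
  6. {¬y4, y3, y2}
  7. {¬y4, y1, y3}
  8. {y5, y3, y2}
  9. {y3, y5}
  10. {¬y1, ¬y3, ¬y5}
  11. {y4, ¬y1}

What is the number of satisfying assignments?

3

Satisfying assignments:
  y1=F y2=F y3=T y4=F y5=F
  y1=F y2=F y3=T y4=F y5=T
  y1=F y2=T y3=T y4=T y5=F
That's 3 in total.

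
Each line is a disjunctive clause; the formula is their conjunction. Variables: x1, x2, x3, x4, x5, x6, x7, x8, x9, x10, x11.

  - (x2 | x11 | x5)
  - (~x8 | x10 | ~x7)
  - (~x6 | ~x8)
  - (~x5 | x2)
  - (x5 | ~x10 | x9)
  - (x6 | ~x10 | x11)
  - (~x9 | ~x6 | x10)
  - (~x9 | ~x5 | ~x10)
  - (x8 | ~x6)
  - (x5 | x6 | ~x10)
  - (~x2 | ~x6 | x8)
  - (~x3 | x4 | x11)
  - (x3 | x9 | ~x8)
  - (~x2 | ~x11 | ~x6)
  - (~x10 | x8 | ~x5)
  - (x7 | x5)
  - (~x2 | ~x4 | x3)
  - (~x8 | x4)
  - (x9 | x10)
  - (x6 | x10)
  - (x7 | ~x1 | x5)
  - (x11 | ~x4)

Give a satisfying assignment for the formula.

x1 = False, x2 = True, x3 = True, x4 = True, x5 = True, x6 = False, x7 = False, x8 = True, x9 = False, x10 = True, x11 = True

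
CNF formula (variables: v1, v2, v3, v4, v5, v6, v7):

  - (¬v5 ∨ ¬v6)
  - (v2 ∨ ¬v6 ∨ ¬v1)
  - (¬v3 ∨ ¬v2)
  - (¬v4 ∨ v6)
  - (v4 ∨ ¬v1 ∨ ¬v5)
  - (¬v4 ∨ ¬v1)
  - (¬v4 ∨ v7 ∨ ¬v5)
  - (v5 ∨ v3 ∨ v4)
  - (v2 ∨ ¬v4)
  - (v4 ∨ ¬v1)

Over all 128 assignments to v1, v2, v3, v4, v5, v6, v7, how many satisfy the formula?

12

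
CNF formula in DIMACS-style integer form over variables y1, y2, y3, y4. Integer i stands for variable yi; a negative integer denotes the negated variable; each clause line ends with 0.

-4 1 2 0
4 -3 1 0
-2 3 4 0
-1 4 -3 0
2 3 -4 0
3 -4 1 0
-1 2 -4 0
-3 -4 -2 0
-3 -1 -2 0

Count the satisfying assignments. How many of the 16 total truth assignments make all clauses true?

3

The models are:
  y1=F y2=F y3=F y4=F
  y1=T y2=F y3=F y4=F
  y1=T y2=T y3=F y4=T
Count: 3.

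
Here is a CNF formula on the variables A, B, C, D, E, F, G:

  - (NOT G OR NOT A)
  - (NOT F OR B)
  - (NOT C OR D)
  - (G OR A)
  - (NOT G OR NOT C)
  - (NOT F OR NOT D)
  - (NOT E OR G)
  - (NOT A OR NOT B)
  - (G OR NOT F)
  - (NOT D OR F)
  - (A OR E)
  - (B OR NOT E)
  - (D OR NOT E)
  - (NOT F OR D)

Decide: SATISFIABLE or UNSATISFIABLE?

Pure literal: C appears only negated; assign C = False.
Set A = True and propagate.
  then G is forced to False.
  then E is forced to False.
  then B is forced to False.
  then F is forced to False.
  then D is forced to False.
So A=T, B=F, C=F, D=F, E=F, F=F, G=F is a satisfying assignment.

SATISFIABLE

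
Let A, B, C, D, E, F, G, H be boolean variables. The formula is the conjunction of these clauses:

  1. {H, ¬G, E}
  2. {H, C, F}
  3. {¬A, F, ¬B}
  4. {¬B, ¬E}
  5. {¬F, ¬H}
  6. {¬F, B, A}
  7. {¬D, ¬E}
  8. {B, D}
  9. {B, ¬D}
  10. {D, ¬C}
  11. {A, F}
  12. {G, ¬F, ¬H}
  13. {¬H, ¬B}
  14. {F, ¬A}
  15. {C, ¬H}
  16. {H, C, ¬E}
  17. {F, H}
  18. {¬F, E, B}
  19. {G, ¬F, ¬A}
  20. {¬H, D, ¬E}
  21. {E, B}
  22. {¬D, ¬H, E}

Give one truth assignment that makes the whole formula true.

A=0, B=1, C=0, D=1, E=0, F=1, G=0, H=0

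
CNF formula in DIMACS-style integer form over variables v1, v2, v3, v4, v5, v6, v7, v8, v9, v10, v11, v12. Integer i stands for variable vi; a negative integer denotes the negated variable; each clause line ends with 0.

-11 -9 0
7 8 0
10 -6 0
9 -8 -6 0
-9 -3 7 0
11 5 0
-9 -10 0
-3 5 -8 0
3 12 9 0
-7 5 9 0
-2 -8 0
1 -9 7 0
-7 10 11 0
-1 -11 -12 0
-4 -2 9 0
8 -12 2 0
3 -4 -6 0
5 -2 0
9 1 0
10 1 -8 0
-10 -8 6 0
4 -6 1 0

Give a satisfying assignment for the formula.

v1=1  v2=0  v3=0  v4=1  v5=1  v6=0  v7=0  v8=1  v9=1  v10=0  v11=0  v12=0

Check each clause:
  1. (~v11 | ~v9) — ~v11 is true.
  2. (v7 | v8) — v8 is true.
  3. (~v6 | v10) — ~v6 is true.
  4. (~v8 | ~v6 | v9) — v9 is true.
  5. (~v3 | ~v9 | v7) — ~v3 is true.
  6. (v5 | v11) — v5 is true.
  7. (~v9 | ~v10) — ~v10 is true.
  8. (~v8 | ~v3 | v5) — v5 is true.
  9. (v3 | v9 | v12) — v9 is true.
  10. (v5 | ~v7 | v9) — v9 is true.
  11. (~v8 | ~v2) — ~v2 is true.
  12. (v1 | v7 | ~v9) — v1 is true.
  13. (~v7 | v10 | v11) — ~v7 is true.
  14. (~v1 | ~v11 | ~v12) — ~v12 is true.
  15. (~v2 | ~v4 | v9) — v9 is true.
  16. (v2 | v8 | ~v12) — v8 is true.
  17. (~v4 | v3 | ~v6) — ~v6 is true.
  18. (v5 | ~v2) — v5 is true.
  19. (v9 | v1) — v9 is true.
  20. (v1 | v10 | ~v8) — v1 is true.
  21. (~v10 | v6 | ~v8) — ~v10 is true.
  22. (v1 | v4 | ~v6) — v1 is true.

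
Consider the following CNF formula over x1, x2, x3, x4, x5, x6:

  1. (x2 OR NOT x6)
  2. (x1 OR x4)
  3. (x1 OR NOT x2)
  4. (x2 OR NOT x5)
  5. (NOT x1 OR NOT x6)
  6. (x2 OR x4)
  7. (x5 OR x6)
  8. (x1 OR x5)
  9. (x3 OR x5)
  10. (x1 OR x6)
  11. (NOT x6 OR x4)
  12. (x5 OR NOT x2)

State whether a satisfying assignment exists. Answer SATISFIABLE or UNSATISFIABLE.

SATISFIABLE

x3 occurs only positively in the remaining clauses — set x3 = True.
Pure literal: x4 appears only positively; assign x4 = True.
Set x1 = True and propagate.
  then x6 is forced to False.
  then x5 is forced to True.
  then x2 is forced to True.
Every clause has at least one true literal under this assignment.
So x1=True  x2=True  x3=True  x4=True  x5=True  x6=False is a satisfying assignment.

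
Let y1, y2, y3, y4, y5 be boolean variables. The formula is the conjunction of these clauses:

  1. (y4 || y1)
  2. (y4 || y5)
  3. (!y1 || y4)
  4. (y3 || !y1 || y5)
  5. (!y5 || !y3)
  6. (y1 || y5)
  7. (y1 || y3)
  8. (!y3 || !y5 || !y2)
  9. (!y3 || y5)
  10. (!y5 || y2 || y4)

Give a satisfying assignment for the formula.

Pure literal: y4 appears only positively; assign y4 = True.
Set y1 = True and propagate.
Try y2 = False.
The remaining clauses are satisfied by y3 = False, y5 = True.

y1=True  y2=False  y3=False  y4=True  y5=True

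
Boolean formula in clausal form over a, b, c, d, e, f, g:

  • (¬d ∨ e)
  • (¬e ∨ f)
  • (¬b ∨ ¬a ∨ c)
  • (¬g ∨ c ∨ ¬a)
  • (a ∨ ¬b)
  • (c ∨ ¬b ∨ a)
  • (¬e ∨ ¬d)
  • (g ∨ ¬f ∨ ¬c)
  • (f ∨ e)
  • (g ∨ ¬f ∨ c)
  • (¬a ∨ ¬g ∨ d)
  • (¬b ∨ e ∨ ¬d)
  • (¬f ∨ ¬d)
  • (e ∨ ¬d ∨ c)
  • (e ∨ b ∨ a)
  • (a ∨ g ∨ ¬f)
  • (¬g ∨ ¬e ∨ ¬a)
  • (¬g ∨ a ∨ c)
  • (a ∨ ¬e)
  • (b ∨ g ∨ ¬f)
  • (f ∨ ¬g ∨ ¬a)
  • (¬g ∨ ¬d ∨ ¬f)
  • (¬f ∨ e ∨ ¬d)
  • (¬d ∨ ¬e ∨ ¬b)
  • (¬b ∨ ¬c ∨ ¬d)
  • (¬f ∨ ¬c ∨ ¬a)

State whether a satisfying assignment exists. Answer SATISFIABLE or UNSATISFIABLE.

a = True:
  d = True:
    propagation gives e=True; an empty clause results — contradiction.
  d = False:
    f = True:
      propagation gives c=False; contradiction.
    f = False:
      propagation gives e=False; contradiction.
a = False:
  propagation gives b=False, e=True; an empty clause results — contradiction.
Every branch closes, so no satisfying assignment exists.

UNSATISFIABLE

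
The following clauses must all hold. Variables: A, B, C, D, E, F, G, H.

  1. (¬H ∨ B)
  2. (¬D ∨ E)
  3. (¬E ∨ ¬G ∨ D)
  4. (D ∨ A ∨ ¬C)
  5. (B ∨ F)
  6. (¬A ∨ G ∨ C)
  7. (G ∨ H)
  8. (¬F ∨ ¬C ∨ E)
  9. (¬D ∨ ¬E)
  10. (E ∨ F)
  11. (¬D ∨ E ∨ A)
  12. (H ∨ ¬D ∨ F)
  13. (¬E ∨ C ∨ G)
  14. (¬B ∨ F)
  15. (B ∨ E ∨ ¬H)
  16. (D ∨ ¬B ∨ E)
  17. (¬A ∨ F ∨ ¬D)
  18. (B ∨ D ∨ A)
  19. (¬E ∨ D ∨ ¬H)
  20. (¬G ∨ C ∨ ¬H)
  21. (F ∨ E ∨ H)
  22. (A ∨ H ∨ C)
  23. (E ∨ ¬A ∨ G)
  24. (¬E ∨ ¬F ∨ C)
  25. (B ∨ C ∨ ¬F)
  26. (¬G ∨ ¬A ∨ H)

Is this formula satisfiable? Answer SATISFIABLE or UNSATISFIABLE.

UNSATISFIABLE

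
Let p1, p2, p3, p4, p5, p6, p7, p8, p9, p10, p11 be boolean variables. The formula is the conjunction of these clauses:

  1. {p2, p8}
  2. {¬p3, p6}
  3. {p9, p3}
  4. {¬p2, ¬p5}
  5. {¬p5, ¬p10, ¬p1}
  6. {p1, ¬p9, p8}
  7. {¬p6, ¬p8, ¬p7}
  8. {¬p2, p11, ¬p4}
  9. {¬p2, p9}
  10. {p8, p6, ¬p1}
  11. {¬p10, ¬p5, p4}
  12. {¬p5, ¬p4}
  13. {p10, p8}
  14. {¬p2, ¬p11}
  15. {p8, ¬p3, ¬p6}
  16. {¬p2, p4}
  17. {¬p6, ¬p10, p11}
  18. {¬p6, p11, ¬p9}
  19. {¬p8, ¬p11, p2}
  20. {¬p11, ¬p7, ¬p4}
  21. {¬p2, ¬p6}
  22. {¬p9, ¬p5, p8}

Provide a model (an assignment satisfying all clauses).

p5 occurs only negated in the remaining clauses — set p5 = False.
Pure literal: p7 appears only negated; assign p7 = False.
Try p1 = False.
Set p2 = False and propagate.
  then p8 is forced to True.
  then p11 is forced to False.
Branch on p3: take p3 = False.
  then p9 is forced to True.
  then p6 is forced to False.
p4, p10 are now unconstrained; take p4 = True, p10 = True.

p1=False, p2=False, p3=False, p4=True, p5=False, p6=False, p7=False, p8=True, p9=True, p10=True, p11=False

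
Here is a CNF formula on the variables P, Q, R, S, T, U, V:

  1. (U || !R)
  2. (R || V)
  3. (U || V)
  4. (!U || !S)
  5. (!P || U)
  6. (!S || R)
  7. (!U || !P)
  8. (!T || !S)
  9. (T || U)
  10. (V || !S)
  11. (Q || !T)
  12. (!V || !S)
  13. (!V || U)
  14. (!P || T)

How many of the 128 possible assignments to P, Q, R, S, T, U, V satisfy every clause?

Split on U, then S.
  U=1, S=1: a clause becomes empty — 0.
  U=1, S=0: 9 of the 32 assignments to (P,Q,R,T,V) work.
  U=0, S=1: a clause becomes empty — 0.
  U=0, S=0: a clause becomes empty — 0.
Total: 0 + 9 + 0 + 0 = 9.

9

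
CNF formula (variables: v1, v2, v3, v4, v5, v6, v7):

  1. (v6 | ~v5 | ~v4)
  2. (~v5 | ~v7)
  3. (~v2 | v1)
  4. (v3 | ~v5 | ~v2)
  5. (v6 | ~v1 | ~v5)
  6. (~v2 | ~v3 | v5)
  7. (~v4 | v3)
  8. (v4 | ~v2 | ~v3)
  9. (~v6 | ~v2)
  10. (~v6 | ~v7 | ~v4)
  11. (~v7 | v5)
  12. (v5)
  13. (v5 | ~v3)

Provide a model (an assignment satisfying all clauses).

v1 = True, v2 = False, v3 = True, v4 = False, v5 = True, v6 = True, v7 = False

Unit propagation: (v5) forces v5 = True.
(~v7) is a unit clause, so v7 = False.
Pure literal: v2 appears only negated; assign v2 = False.
Branch on v1: take v1 = True.
  then v6 is forced to True.
Set v3 = True and propagate.
v4 is now unconstrained; take v4 = False.
Check each clause:
  1. (~v4 | ~v5 | v6) — ~v4 is true.
  2. (~v7 | ~v5) — ~v7 is true.
  3. (~v2 | v1) — v1 is true.
  4. (~v2 | v3 | ~v5) — v3 is true.
  5. (~v5 | v6 | ~v1) — v6 is true.
  6. (~v2 | ~v3 | v5) — v5 is true.
  7. (v3 | ~v4) — v3 is true.
  8. (~v3 | v4 | ~v2) — ~v2 is true.
  9. (~v2 | ~v6) — ~v2 is true.
  10. (~v7 | ~v6 | ~v4) — ~v7 is true.
  11. (v5 | ~v7) — ~v7 is true.
  12. (v5) — v5 is true.
  13. (v5 | ~v3) — v5 is true.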